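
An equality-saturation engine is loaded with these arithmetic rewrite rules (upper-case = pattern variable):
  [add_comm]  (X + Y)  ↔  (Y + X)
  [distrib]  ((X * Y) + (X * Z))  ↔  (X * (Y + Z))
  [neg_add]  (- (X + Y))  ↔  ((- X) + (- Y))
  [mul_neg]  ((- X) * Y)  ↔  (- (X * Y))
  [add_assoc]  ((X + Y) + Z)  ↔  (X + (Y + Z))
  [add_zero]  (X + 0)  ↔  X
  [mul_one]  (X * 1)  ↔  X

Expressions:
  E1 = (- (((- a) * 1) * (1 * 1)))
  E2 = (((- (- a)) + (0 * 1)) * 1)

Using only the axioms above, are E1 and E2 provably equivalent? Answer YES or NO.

1. [mul_one →] ((- a) * 1)  →  (- a);  E1 = (- ((- a) * (1 * 1)))
2. [mul_one →] (1 * 1)  →  1;  E1 = (- ((- a) * 1))
3. [mul_one →] ((- a) * 1)  →  (- a);  E1 = (- (- a))
4. [mul_one ←] (- (- a))  →  ((- (- a)) * 1)
5. [add_zero ←] (- (- a))  →  ((- (- a)) + 0);  E1 = (((- (- a)) + 0) * 1)
6. [mul_one ←] 0  →  (0 * 1);  this is E2

YES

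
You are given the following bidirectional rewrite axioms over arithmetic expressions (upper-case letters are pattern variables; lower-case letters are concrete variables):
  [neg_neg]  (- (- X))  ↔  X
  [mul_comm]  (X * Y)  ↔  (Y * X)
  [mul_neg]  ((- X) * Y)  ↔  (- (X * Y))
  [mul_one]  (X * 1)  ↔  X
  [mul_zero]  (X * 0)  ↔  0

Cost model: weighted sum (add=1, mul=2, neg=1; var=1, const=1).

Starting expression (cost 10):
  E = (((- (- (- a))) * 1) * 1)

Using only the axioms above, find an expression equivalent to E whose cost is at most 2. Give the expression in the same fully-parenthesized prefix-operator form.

(- a)   [cost 2]

1. [neg_neg →] (- (- a))  →  a;  E = (((- a) * 1) * 1)
2. [mul_one →] ((- a) * 1)  →  (- a);  E = ((- a) * 1)
3. [mul_one →] ((- a) * 1)  →  (- a);  cost 2 ≤ 2, done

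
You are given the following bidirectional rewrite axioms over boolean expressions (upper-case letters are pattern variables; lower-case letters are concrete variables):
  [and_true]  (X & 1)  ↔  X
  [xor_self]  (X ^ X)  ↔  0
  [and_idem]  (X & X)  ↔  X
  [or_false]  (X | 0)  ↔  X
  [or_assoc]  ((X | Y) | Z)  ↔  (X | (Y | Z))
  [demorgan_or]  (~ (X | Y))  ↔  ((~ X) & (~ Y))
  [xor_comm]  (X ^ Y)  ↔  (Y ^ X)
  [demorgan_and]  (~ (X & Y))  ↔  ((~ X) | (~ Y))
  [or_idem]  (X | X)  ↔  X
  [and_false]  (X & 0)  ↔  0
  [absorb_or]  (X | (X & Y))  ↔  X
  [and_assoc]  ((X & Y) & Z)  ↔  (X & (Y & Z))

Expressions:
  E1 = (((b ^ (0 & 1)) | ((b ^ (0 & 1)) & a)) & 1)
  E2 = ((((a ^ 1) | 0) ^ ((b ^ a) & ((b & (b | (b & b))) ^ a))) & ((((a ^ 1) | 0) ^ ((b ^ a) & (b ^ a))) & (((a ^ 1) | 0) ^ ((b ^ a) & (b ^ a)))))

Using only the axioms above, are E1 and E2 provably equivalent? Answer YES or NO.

NO

Every axiom is a valid identity, so a rewrite proof would force E1 and E2 to agree under every assignment.
At a=0, b=0: E1 = 0 but E2 = 1; they differ, so no derivation exists.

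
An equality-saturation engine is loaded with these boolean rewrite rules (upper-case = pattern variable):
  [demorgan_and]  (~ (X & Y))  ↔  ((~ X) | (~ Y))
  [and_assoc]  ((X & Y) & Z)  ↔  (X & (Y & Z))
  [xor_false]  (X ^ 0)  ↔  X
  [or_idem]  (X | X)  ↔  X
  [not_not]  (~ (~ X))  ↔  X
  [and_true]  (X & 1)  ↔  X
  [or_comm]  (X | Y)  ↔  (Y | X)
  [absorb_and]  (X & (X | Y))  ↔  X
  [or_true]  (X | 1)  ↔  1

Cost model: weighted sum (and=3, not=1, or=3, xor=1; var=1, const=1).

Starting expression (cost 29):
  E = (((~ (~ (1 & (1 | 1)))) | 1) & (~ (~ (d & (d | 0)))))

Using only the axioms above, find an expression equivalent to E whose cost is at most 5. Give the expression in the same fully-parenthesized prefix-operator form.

(1) (1 & (1 | 1))  =[absorb_and →]=  1    ⊢ (((~ (~ 1)) | 1) & (~ (~ (d & (d | 0)))))
(2) (~ (~ (d & (d | 0))))  =[not_not →]=  (d & (d | 0))    ⊢ (((~ (~ 1)) | 1) & (d & (d | 0)))
(3) (d & (d | 0))  =[absorb_and →]=  d    ⊢ (((~ (~ 1)) | 1) & d)
(4) (~ (~ 1))  =[not_not →]=  1    ⊢ ((1 | 1) & d)
(5) (1 | 1)  =[or_idem →]=  1    ⊢ cost 5, within 5

(1 & d)   [cost 5]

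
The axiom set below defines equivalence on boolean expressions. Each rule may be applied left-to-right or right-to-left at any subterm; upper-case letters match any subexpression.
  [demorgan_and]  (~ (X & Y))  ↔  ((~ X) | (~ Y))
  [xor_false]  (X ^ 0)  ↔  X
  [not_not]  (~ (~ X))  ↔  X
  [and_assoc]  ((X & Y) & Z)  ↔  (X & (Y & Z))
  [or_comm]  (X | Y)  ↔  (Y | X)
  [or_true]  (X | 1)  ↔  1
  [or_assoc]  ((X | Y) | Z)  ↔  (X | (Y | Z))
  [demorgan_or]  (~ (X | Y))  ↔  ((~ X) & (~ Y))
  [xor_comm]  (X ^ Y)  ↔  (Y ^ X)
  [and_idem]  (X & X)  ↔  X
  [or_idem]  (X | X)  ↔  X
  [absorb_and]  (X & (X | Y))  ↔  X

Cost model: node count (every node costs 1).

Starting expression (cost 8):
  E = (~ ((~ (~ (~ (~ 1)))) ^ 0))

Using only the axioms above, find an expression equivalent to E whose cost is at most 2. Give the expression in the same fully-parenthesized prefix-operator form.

(~ 1)   [cost 2]

1. [not_not →] (~ (~ (~ (~ 1))))  →  (~ (~ 1));  E = (~ ((~ (~ 1)) ^ 0))
2. [xor_false →] ((~ (~ 1)) ^ 0)  →  (~ (~ 1));  E = (~ (~ (~ 1)))
3. [not_not →] (~ (~ (~ 1)))  →  (~ 1);  cost 2 ≤ 2, done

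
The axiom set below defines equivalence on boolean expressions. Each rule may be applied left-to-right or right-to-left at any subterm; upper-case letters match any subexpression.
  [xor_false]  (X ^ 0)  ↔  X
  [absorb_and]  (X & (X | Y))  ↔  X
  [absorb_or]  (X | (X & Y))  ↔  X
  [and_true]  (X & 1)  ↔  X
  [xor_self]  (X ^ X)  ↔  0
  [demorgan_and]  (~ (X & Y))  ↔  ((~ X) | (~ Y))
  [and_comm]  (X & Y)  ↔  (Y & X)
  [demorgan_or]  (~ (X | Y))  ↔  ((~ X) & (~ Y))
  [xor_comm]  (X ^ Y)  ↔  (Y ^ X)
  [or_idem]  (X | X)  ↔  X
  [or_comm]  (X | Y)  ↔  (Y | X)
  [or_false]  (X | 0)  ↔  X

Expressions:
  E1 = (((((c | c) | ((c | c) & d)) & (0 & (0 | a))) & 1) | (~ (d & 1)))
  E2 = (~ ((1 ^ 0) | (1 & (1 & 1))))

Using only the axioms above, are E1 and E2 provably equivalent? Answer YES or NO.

NO

All listed rules preserve value, hence provable equivalence implies equal values everywhere; look for a separating assignment.
a=0, c=0, d=0 gives E1 ↦ 1, E2 ↦ 0; values differ ⇒ not provably equivalent.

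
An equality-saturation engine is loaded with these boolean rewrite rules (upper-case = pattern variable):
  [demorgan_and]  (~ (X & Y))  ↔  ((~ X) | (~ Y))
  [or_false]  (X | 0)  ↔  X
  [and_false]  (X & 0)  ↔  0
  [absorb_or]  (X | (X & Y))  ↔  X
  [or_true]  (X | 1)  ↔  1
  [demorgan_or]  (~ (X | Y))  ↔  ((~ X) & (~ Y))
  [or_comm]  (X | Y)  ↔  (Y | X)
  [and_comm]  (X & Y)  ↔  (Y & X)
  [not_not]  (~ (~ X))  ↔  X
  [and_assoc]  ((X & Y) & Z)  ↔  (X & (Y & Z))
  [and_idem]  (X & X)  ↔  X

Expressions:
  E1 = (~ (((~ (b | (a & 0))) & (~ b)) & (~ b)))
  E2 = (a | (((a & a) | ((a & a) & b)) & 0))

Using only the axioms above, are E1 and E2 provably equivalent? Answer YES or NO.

All listed rules preserve value, hence provable equivalence implies equal values everywhere; look for a separating assignment.
a=0, b=1 gives E1 ↦ 1, E2 ↦ 0; values differ ⇒ not provably equivalent.

NO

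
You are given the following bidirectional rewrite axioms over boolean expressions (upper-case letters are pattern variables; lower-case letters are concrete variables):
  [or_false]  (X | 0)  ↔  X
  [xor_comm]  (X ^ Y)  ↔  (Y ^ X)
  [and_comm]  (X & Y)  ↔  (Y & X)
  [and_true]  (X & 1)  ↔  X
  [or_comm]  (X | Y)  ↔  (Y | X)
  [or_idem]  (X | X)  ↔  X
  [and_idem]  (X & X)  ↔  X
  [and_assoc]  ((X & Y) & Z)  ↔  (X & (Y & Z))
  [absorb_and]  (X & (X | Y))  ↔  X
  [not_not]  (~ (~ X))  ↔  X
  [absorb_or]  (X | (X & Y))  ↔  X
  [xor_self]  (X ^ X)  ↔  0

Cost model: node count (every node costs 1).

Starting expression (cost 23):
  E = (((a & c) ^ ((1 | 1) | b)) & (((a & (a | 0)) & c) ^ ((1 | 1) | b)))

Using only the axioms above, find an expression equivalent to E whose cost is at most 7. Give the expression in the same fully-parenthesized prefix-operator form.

step 1: absorb_and (→) rewrites (a & (a | 0)) into a, now (((a & c) ^ ((1 | 1) | b)) & ((a & c) ^ ((1 | 1) | b)))
step 2: and_idem (→) rewrites (((a & c) ^ ((1 | 1) | b)) & ((a & c) ^ ((1 | 1) | b))) into ((a & c) ^ ((1 | 1) | b))
step 3: or_idem (→) rewrites (1 | 1) into 1, reaching cost 7 (bound 7)

((a & c) ^ (1 | b))   [cost 7]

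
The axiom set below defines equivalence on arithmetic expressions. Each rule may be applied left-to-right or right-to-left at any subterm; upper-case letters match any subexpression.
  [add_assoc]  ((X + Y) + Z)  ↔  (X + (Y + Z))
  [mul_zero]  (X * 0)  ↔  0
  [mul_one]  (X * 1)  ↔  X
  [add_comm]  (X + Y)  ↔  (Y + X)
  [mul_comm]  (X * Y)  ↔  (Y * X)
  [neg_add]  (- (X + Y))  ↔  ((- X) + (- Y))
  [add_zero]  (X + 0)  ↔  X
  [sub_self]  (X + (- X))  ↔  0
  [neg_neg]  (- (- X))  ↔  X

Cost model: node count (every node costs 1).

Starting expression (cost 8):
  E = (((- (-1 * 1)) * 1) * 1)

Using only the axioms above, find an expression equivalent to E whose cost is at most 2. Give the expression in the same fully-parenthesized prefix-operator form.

1. [mul_one →] (-1 * 1)  →  -1;  E = (((- -1) * 1) * 1)
2. [mul_one →] (((- -1) * 1) * 1)  →  ((- -1) * 1)
3. [mul_one →] ((- -1) * 1)  →  (- -1);  cost 2 ≤ 2, done

(- -1)   [cost 2]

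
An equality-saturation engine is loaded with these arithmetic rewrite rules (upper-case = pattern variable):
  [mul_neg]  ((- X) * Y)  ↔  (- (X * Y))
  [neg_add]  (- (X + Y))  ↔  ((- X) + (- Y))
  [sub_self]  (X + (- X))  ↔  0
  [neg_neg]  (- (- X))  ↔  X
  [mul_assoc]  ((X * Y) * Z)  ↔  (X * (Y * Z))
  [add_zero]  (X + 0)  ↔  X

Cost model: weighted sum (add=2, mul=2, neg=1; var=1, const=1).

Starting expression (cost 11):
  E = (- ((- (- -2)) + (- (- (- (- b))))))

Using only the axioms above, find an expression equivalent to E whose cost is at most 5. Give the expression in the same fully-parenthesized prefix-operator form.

(1) (- (- (- (- b))))  =[neg_neg →]=  (- (- b))    ⊢ (- ((- (- -2)) + (- (- b))))
(2) (- (- b))  =[neg_neg →]=  b    ⊢ (- ((- (- -2)) + b))
(3) (- (- -2))  =[neg_neg →]=  -2    ⊢ cost 5, within 5

(- (-2 + b))   [cost 5]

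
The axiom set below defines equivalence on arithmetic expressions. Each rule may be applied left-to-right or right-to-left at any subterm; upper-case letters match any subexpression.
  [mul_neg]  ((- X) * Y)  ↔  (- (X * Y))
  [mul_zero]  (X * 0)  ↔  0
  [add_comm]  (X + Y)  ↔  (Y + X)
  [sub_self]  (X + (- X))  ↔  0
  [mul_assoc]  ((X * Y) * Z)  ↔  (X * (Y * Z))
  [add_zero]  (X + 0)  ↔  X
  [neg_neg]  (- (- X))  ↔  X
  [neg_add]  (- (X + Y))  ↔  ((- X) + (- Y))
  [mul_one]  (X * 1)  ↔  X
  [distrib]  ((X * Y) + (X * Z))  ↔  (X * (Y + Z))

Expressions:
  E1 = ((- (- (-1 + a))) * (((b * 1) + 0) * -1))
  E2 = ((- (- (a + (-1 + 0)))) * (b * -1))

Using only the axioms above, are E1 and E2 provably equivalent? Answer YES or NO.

1. [mul_one →] (b * 1)  →  b;  E1 = ((- (- (-1 + a))) * ((b + 0) * -1))
2. [add_zero →] (b + 0)  →  b;  E1 = ((- (- (-1 + a))) * (b * -1))
3. [neg_neg →] (- (- (-1 + a)))  →  (-1 + a);  E1 = ((-1 + a) * (b * -1))
4. [add_comm →] (-1 + a)  →  (a + -1);  E1 = ((a + -1) * (b * -1))
5. [add_zero ←] -1  →  (-1 + 0);  E1 = ((a + (-1 + 0)) * (b * -1))
6. [neg_neg ←] (a + (-1 + 0))  →  (- (- (a + (-1 + 0))));  this is E2

YES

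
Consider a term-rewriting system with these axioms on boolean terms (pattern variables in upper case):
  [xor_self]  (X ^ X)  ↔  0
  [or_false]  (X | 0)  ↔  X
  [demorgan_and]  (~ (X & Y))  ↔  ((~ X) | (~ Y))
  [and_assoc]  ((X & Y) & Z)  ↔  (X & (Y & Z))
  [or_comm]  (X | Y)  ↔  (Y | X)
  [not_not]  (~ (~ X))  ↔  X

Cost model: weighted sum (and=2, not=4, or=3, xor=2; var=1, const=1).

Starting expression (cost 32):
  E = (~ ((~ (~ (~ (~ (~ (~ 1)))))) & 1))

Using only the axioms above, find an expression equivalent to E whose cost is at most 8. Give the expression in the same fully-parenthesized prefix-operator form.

1. [not_not →] (~ (~ (~ (~ 1))))  →  (~ (~ 1));  E = (~ ((~ (~ (~ (~ 1)))) & 1))
2. [not_not →] (~ (~ (~ 1)))  →  (~ 1);  E = (~ ((~ (~ 1)) & 1))
3. [not_not →] (~ (~ 1))  →  1;  cost 8 ≤ 8, done

(~ (1 & 1))   [cost 8]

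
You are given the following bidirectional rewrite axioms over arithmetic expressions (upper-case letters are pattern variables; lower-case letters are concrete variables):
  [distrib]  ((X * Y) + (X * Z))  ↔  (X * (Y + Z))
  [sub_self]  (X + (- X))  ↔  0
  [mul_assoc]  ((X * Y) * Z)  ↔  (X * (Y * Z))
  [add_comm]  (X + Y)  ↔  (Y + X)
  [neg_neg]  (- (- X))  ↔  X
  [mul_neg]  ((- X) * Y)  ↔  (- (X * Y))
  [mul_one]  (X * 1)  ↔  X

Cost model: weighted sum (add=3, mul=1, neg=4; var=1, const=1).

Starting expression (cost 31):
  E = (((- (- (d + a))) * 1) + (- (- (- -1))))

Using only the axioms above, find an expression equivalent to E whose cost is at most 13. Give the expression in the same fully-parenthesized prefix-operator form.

(1) (- (- -1))  =[neg_neg →]=  -1    ⊢ (((- (- (d + a))) * 1) + (- -1))
(2) (- (- (d + a)))  =[neg_neg →]=  (d + a)    ⊢ (((d + a) * 1) + (- -1))
(3) ((d + a) * 1)  =[mul_one →]=  (d + a)    ⊢ cost 13, within 13

((d + a) + (- -1))   [cost 13]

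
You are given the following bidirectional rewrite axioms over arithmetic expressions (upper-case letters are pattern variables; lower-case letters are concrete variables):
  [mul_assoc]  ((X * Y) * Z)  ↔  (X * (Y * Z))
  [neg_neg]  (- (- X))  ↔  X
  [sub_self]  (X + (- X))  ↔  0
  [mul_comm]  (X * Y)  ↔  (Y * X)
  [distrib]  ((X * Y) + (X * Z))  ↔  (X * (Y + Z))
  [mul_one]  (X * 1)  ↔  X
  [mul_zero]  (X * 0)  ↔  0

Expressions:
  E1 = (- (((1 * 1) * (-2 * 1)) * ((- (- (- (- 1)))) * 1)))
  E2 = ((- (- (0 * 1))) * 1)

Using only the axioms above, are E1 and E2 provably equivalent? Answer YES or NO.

All listed rules preserve value, hence provable equivalence implies equal values everywhere; look for a separating assignment.
the empty assignment (no variables occur) gives E1 ↦ 2, E2 ↦ 0; values differ ⇒ not provably equivalent.

NO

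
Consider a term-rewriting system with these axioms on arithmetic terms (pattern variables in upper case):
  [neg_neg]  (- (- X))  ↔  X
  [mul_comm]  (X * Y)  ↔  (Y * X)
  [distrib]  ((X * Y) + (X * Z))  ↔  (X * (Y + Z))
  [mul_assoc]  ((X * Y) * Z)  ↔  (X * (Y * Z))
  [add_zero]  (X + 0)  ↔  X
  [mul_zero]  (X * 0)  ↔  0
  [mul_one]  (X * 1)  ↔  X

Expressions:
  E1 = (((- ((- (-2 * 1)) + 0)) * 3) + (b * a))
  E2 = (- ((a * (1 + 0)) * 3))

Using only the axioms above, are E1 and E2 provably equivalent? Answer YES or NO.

NO

Every axiom is a valid identity, so a rewrite proof would force E1 and E2 to agree under every assignment.
At a=0, b=0: E1 = -6 but E2 = 0; they differ, so no derivation exists.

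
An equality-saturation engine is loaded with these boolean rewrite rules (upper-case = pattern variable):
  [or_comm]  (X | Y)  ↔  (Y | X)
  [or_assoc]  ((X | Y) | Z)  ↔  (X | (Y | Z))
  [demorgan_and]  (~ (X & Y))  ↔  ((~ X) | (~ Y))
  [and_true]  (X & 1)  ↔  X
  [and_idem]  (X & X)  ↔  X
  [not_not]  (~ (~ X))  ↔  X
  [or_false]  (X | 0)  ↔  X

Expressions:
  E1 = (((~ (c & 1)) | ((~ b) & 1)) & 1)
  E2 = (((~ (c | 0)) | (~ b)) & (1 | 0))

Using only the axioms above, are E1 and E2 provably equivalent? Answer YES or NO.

YES

1. [and_true →] ((~ b) & 1)  →  (~ b);  E1 = (((~ (c & 1)) | (~ b)) & 1)
2. [and_true →] (((~ (c & 1)) | (~ b)) & 1)  →  ((~ (c & 1)) | (~ b))
3. [and_true →] (c & 1)  →  c;  E1 = ((~ c) | (~ b))
4. [or_false ←] c  →  (c | 0);  E1 = ((~ (c | 0)) | (~ b))
5. [and_true ←] ((~ (c | 0)) | (~ b))  →  (((~ (c | 0)) | (~ b)) & 1)
6. [or_false ←] 1  →  (1 | 0);  this is E2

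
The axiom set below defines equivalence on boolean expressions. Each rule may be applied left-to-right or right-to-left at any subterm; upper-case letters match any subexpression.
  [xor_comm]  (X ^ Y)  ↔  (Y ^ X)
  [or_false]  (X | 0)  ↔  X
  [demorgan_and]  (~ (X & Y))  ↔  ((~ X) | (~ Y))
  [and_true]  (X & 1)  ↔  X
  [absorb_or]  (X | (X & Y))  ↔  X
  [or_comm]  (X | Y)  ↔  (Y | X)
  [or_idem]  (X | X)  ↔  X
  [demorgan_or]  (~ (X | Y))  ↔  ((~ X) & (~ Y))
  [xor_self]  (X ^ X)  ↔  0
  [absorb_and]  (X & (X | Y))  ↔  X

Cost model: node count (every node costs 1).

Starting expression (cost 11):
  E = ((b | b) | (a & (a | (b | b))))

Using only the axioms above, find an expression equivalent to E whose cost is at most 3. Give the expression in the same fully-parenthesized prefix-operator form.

(b | a)   [cost 3]

(1) (b | b)  =[or_idem →]=  b    ⊢ ((b | b) | (a & (a | b)))
(2) (b | b)  =[or_idem →]=  b    ⊢ (b | (a & (a | b)))
(3) (a & (a | b))  =[absorb_and →]=  a    ⊢ cost 3, within 3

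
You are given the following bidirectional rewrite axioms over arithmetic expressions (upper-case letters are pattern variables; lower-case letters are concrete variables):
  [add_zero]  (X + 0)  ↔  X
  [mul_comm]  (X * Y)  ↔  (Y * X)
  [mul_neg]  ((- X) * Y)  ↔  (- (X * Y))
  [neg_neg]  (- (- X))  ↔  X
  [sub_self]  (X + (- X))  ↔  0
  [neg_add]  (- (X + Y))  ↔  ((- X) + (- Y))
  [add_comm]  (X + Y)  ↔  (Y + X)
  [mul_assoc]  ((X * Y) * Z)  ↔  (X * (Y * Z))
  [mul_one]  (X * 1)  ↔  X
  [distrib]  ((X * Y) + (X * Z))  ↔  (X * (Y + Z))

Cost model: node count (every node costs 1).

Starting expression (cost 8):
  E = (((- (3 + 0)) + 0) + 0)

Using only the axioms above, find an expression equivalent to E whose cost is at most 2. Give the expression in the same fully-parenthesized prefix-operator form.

(- 3)   [cost 2]

1. [add_zero →] (3 + 0)  →  3;  E = (((- 3) + 0) + 0)
2. [add_zero →] (((- 3) + 0) + 0)  →  ((- 3) + 0)
3. [add_zero →] ((- 3) + 0)  →  (- 3);  cost 2 ≤ 2, done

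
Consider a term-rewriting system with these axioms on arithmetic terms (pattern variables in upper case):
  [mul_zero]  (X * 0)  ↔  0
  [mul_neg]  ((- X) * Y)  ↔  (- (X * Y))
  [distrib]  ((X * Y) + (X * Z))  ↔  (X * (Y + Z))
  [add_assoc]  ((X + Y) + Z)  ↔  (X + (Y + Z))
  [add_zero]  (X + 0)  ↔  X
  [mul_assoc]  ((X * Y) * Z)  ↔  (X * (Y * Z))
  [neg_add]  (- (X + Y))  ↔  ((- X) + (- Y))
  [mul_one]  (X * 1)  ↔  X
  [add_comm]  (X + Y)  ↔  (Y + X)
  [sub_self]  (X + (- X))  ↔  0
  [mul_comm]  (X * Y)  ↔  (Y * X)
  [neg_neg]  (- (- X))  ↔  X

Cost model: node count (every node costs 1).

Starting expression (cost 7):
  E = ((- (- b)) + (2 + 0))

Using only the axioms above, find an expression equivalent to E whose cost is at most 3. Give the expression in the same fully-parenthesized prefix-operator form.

(b + 2)   [cost 3]

step 1: add_zero (→) rewrites (2 + 0) into 2, now ((- (- b)) + 2)
step 2: neg_neg (→) rewrites (- (- b)) into b, reaching cost 3 (bound 3)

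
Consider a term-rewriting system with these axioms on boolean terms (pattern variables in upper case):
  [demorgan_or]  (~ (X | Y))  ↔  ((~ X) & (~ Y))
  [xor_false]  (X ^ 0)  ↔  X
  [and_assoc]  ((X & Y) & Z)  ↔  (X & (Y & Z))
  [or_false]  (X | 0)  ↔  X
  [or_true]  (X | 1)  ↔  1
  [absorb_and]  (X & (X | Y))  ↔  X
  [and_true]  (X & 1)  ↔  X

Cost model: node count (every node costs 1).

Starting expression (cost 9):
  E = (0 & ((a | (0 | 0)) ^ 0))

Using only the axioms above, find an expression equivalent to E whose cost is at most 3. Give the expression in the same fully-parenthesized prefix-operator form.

(0 & a)   [cost 3]

(1) (0 | 0)  =[or_false →]=  0    ⊢ (0 & ((a | 0) ^ 0))
(2) ((a | 0) ^ 0)  =[xor_false →]=  (a | 0)    ⊢ (0 & (a | 0))
(3) (a | 0)  =[or_false →]=  a    ⊢ cost 3, within 3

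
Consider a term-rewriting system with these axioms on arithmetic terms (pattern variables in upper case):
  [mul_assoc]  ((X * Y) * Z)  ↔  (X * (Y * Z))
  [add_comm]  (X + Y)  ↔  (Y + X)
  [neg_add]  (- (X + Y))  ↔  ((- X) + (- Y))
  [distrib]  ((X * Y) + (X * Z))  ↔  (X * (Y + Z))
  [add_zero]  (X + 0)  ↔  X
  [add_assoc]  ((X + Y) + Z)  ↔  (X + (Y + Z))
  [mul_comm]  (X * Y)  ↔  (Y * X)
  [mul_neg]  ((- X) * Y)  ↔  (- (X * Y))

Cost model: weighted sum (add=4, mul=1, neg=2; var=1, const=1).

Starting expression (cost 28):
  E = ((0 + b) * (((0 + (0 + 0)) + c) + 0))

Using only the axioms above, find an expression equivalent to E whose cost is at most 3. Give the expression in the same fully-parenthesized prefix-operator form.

(b * c)   [cost 3]

(1) (0 + 0)  =[add_zero →]=  0    ⊢ ((0 + b) * (((0 + 0) + c) + 0))
(2) (0 + 0)  =[add_zero →]=  0    ⊢ ((0 + b) * ((0 + c) + 0))
(3) (0 + c)  =[add_comm →]=  (c + 0)    ⊢ ((0 + b) * ((c + 0) + 0))
(4) (c + 0)  =[add_zero →]=  c    ⊢ ((0 + b) * (c + 0))
(5) (0 + b)  =[add_comm →]=  (b + 0)    ⊢ ((b + 0) * (c + 0))
(6) (c + 0)  =[add_zero →]=  c    ⊢ ((b + 0) * c)
(7) (b + 0)  =[add_zero →]=  b    ⊢ cost 3, within 3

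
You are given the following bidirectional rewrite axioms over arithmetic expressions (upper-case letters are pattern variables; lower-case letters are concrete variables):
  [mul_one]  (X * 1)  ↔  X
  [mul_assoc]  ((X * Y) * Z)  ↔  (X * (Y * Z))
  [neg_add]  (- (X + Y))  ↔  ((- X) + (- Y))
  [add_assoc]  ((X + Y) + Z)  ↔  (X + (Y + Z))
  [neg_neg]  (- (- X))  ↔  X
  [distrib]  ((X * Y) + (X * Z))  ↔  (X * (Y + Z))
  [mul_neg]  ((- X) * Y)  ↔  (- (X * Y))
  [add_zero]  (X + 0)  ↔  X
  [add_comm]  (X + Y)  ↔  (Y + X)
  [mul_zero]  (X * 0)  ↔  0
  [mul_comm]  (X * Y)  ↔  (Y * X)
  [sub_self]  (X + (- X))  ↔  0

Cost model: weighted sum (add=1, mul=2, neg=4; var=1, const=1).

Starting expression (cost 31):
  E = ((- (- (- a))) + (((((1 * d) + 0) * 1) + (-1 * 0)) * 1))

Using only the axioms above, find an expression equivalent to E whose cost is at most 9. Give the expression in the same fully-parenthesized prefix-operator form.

(1) (((1 * d) + 0) * 1)  =[mul_one →]=  ((1 * d) + 0)    ⊢ ((- (- (- a))) + ((((1 * d) + 0) + (-1 * 0)) * 1))
(2) (1 * d)  =[mul_comm →]=  (d * 1)    ⊢ ((- (- (- a))) + ((((d * 1) + 0) + (-1 * 0)) * 1))
(3) (-1 * 0)  =[mul_zero →]=  0    ⊢ ((- (- (- a))) + ((((d * 1) + 0) + 0) * 1))
(4) (- (- a))  =[neg_neg →]=  a    ⊢ ((- a) + ((((d * 1) + 0) + 0) * 1))
(5) (((d * 1) + 0) + 0)  =[add_zero →]=  ((d * 1) + 0)    ⊢ ((- a) + (((d * 1) + 0) * 1))
(6) (d * 1)  =[mul_one →]=  d    ⊢ ((- a) + ((d + 0) * 1))
(7) (d + 0)  =[add_comm →]=  (0 + d)    ⊢ ((- a) + ((0 + d) * 1))
(8) ((0 + d) * 1)  =[mul_one →]=  (0 + d)    ⊢ cost 9, within 9

((- a) + (0 + d))   [cost 9]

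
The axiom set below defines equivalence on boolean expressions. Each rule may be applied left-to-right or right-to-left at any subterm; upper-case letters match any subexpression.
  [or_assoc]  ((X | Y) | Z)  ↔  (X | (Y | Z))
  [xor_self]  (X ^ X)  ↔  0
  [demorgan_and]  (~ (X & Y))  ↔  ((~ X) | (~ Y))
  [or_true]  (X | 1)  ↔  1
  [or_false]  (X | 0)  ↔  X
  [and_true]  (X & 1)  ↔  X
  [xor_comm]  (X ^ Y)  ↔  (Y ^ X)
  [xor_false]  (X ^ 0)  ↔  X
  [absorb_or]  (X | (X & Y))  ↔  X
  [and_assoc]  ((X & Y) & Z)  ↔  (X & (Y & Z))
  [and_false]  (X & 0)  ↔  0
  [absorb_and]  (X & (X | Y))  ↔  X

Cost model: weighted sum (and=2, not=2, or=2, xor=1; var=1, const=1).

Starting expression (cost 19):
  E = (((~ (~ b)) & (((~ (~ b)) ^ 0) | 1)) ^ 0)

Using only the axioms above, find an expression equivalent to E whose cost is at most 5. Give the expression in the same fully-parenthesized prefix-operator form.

(~ (~ b))   [cost 5]

step 1: xor_false (→) rewrites (((~ (~ b)) & (((~ (~ b)) ^ 0) | 1)) ^ 0) into ((~ (~ b)) & (((~ (~ b)) ^ 0) | 1))
step 2: xor_false (→) rewrites ((~ (~ b)) ^ 0) into (~ (~ b)), now ((~ (~ b)) & ((~ (~ b)) | 1))
step 3: absorb_and (→) rewrites ((~ (~ b)) & ((~ (~ b)) | 1)) into (~ (~ b)), reaching cost 5 (bound 5)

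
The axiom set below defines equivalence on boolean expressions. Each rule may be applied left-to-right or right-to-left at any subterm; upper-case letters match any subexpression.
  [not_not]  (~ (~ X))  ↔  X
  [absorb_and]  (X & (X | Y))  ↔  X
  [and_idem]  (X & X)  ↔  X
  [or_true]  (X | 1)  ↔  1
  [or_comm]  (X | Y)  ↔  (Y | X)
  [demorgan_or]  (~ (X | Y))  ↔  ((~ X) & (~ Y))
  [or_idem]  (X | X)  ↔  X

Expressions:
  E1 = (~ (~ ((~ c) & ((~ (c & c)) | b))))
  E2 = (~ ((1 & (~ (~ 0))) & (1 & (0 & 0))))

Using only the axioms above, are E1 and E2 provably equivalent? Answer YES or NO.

NO

All listed rules preserve value, hence provable equivalence implies equal values everywhere; look for a separating assignment.
b=0, c=1 gives E1 ↦ 0, E2 ↦ 1; values differ ⇒ not provably equivalent.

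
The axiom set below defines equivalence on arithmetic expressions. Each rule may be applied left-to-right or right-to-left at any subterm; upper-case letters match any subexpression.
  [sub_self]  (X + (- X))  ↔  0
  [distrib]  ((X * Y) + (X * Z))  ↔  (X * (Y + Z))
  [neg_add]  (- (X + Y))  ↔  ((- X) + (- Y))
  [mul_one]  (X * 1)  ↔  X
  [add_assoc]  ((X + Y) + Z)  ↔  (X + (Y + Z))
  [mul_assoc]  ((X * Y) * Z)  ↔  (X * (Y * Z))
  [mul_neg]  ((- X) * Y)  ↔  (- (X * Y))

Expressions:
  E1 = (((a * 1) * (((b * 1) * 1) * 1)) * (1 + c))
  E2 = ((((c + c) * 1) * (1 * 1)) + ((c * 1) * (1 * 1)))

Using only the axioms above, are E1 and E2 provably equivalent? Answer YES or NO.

Every axiom is a valid identity, so a rewrite proof would force E1 and E2 to agree under every assignment.
At a=0, b=0, c=1: E1 = 0 but E2 = 3; they differ, so no derivation exists.

NO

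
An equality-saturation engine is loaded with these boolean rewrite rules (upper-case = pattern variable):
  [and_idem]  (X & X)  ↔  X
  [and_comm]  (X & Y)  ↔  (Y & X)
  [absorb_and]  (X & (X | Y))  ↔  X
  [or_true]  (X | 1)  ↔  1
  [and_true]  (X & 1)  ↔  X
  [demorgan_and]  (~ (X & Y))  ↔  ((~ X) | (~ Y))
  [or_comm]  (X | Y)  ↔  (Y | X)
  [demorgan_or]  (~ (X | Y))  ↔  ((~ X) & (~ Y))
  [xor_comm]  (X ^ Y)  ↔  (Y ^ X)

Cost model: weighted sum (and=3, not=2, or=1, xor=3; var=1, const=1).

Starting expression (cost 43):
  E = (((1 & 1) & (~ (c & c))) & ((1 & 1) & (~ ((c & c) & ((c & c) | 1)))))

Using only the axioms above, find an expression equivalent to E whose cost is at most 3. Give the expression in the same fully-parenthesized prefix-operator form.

step 1: absorb_and (→) rewrites ((c & c) & ((c & c) | 1)) into (c & c), now (((1 & 1) & (~ (c & c))) & ((1 & 1) & (~ (c & c))))
step 2: and_idem (→) rewrites (((1 & 1) & (~ (c & c))) & ((1 & 1) & (~ (c & c)))) into ((1 & 1) & (~ (c & c)))
step 3: and_idem (→) rewrites (c & c) into c, now ((1 & 1) & (~ c))
step 4: and_comm (→) rewrites ((1 & 1) & (~ c)) into ((~ c) & (1 & 1))
step 5: and_idem (→) rewrites (1 & 1) into 1, now ((~ c) & 1)
step 6: and_true (→) rewrites ((~ c) & 1) into (~ c), reaching cost 3 (bound 3)

(~ c)   [cost 3]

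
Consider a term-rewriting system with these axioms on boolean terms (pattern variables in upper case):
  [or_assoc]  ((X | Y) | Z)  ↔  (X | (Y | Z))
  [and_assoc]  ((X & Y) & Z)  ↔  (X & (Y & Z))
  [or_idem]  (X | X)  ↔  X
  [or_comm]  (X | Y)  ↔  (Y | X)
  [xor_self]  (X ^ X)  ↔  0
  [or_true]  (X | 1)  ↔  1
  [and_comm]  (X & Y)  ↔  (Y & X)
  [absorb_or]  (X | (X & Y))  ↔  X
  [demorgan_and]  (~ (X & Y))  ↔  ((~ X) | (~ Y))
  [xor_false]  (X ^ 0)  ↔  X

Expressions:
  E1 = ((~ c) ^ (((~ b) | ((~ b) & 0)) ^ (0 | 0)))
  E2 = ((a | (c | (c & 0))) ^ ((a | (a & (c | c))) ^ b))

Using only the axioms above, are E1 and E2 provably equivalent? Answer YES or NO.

NO

The axioms are sound identities: if E1 ↔* E2 then E1 and E2 evaluate identically under any assignment.
Under a=1, b=0, c=1: E1 evaluates to 1, E2 to 0. Distinct ⇒ no rewrite sequence connects them.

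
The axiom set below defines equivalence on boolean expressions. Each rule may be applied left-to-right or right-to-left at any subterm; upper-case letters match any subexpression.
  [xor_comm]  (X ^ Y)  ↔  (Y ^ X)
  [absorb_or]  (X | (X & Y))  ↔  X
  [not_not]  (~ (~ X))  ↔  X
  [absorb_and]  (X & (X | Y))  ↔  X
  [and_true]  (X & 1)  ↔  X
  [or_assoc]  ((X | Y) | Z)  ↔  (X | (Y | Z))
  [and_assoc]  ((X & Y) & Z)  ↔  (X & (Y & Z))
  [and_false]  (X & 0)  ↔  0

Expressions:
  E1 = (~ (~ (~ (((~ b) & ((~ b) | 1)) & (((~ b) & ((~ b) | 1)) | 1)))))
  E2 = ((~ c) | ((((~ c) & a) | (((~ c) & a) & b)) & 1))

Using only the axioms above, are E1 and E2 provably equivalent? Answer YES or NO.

NO

Every axiom is a valid identity, so a rewrite proof would force E1 and E2 to agree under every assignment.
At a=0, b=0, c=0: E1 = 0 but E2 = 1; they differ, so no derivation exists.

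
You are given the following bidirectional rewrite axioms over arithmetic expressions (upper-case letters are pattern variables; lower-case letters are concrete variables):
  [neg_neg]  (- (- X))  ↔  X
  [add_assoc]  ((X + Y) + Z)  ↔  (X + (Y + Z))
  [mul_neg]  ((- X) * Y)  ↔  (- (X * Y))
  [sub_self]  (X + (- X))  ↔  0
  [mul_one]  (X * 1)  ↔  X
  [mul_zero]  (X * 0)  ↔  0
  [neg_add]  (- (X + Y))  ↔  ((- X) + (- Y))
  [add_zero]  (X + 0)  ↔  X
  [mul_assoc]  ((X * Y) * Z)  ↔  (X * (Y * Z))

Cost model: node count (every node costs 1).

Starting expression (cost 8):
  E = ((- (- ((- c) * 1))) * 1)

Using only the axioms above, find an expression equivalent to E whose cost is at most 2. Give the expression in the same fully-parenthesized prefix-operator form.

1. [mul_one →] ((- (- ((- c) * 1))) * 1)  →  (- (- ((- c) * 1)))
2. [mul_one →] ((- c) * 1)  →  (- c);  E = (- (- (- c)))
3. [neg_neg →] (- (- (- c)))  →  (- c);  cost 2 ≤ 2, done

(- c)   [cost 2]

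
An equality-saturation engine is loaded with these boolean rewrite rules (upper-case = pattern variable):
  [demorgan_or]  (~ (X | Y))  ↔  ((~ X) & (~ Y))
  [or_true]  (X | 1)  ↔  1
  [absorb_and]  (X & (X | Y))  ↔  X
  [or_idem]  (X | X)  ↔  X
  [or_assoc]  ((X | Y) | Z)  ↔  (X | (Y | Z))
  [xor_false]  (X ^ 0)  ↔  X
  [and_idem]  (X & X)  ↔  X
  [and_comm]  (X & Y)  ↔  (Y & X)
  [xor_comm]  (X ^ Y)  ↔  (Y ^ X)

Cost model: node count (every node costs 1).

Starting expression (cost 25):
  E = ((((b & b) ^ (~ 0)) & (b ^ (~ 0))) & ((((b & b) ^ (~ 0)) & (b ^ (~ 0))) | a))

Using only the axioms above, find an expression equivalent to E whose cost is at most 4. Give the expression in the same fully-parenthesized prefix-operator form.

(b ^ (~ 0))   [cost 4]

step 1: absorb_and (→) rewrites ((((b & b) ^ (~ 0)) & (b ^ (~ 0))) & ((((b & b) ^ (~ 0)) & (b ^ (~ 0))) | a)) into (((b & b) ^ (~ 0)) & (b ^ (~ 0)))
step 2: and_comm (→) rewrites (((b & b) ^ (~ 0)) & (b ^ (~ 0))) into ((b ^ (~ 0)) & ((b & b) ^ (~ 0)))
step 3: and_idem (→) rewrites (b & b) into b, now ((b ^ (~ 0)) & (b ^ (~ 0)))
step 4: and_idem (→) rewrites ((b ^ (~ 0)) & (b ^ (~ 0))) into (b ^ (~ 0)), reaching cost 4 (bound 4)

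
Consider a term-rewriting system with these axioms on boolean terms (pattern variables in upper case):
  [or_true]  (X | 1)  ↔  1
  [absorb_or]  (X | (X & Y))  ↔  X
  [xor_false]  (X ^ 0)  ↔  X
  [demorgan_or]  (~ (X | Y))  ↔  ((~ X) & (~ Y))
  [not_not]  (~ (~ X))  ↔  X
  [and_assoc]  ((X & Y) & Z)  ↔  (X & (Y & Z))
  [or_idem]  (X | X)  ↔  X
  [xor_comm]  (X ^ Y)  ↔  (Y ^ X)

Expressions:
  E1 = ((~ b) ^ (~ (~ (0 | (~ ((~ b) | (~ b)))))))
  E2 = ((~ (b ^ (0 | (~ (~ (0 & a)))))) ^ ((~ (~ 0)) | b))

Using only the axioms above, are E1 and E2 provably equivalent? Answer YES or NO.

YES

step 1: not_not (→) rewrites (~ (~ (0 | (~ ((~ b) | (~ b)))))) into (0 | (~ ((~ b) | (~ b)))), now ((~ b) ^ (0 | (~ ((~ b) | (~ b)))))
step 2: or_idem (→) rewrites ((~ b) | (~ b)) into (~ b), now ((~ b) ^ (0 | (~ (~ b))))
step 3: not_not (→) rewrites (~ (~ b)) into b, now ((~ b) ^ (0 | b))
step 4: not_not (←) rewrites 0 into (~ (~ 0)), now ((~ b) ^ ((~ (~ 0)) | b))
step 5: xor_false (←) rewrites b into (b ^ 0), now ((~ (b ^ 0)) ^ ((~ (~ 0)) | b))
step 6: absorb_or (←) rewrites 0 into (0 | (0 & a)), now ((~ (b ^ (0 | (0 & a)))) ^ ((~ (~ 0)) | b))
step 7: not_not (←) rewrites (0 & a) into (~ (~ (0 & a))), which is E2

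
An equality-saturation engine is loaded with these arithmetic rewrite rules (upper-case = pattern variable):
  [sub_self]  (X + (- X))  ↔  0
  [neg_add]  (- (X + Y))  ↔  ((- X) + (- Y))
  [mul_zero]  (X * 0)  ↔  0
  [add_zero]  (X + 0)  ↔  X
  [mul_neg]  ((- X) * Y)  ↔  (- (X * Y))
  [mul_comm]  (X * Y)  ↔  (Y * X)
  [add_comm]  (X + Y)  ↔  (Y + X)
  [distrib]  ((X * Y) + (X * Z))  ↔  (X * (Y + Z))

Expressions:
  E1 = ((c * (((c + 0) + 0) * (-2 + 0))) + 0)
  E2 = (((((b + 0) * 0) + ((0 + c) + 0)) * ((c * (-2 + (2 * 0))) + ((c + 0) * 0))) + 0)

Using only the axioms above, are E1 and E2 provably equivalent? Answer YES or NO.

YES

step 1: add_zero (→) rewrites ((c * (((c + 0) + 0) * (-2 + 0))) + 0) into (c * (((c + 0) + 0) * (-2 + 0)))
step 2: add_zero (→) rewrites ((c + 0) + 0) into (c + 0), now (c * ((c + 0) * (-2 + 0)))
step 3: mul_comm (→) rewrites (c * ((c + 0) * (-2 + 0))) into (((c + 0) * (-2 + 0)) * c)
step 4: add_zero (→) rewrites (c + 0) into c, now ((c * (-2 + 0)) * c)
step 5: mul_comm (→) rewrites ((c * (-2 + 0)) * c) into (c * (c * (-2 + 0)))
step 6: add_zero (→) rewrites (-2 + 0) into -2, now (c * (c * -2))
step 7: add_zero (←) rewrites c into (c + 0), now ((c + 0) * (c * -2))
step 8: add_zero (←) rewrites (c + 0) into ((c + 0) + 0), now (((c + 0) + 0) * (c * -2))
step 9: add_zero (←) rewrites -2 into (-2 + 0), now (((c + 0) + 0) * (c * (-2 + 0)))
step 10: mul_zero (←) rewrites 0 into (b * 0), now (((c + 0) + (b * 0)) * (c * (-2 + 0)))
step 11: distrib (←) rewrites (c * (-2 + 0)) into ((c * -2) + (c * 0)), now (((c + 0) + (b * 0)) * ((c * -2) + (c * 0)))
step 12: add_comm (→) rewrites (c + 0) into (0 + c), now (((0 + c) + (b * 0)) * ((c * -2) + (c * 0)))
step 13: add_zero (←) rewrites b into (b + 0), now (((0 + c) + ((b + 0) * 0)) * ((c * -2) + (c * 0)))
step 14: add_zero (←) rewrites c into (c + 0), now (((0 + c) + ((b + 0) * 0)) * ((c * -2) + ((c + 0) * 0)))
step 15: add_comm (→) rewrites ((0 + c) + ((b + 0) * 0)) into (((b + 0) * 0) + (0 + c)), now ((((b + 0) * 0) + (0 + c)) * ((c * -2) + ((c + 0) * 0)))
step 16: add_zero (←) rewrites (0 + c) into ((0 + c) + 0), now ((((b + 0) * 0) + ((0 + c) + 0)) * ((c * -2) + ((c + 0) * 0)))
step 17: add_zero (←) rewrites -2 into (-2 + 0), now ((((b + 0) * 0) + ((0 + c) + 0)) * ((c * (-2 + 0)) + ((c + 0) * 0)))
step 18: mul_zero (←) rewrites 0 into (2 * 0), now ((((b + 0) * 0) + ((0 + c) + 0)) * ((c * (-2 + (2 * 0))) + ((c + 0) * 0)))
step 19: add_zero (←) rewrites ((((b + 0) * 0) + ((0 + c) + 0)) * ((c * (-2 + (2 * 0))) + ((c + 0) * 0))) into (((((b + 0) * 0) + ((0 + c) + 0)) * ((c * (-2 + (2 * 0))) + ((c + 0) * 0))) + 0), which is E2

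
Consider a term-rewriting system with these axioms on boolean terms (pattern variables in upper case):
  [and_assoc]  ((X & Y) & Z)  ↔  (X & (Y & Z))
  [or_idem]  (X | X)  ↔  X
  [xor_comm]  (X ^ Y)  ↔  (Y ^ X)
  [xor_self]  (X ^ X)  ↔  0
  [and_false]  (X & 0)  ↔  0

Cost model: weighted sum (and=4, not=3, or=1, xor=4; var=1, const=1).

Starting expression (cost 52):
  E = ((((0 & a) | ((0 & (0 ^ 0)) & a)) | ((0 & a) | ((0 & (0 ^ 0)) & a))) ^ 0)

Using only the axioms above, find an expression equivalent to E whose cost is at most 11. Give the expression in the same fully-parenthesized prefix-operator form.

step 1: or_idem (→) rewrites (((0 & a) | ((0 & (0 ^ 0)) & a)) | ((0 & a) | ((0 & (0 ^ 0)) & a))) into ((0 & a) | ((0 & (0 ^ 0)) & a)), now (((0 & a) | ((0 & (0 ^ 0)) & a)) ^ 0)
step 2: xor_self (→) rewrites (0 ^ 0) into 0, now (((0 & a) | ((0 & 0) & a)) ^ 0)
step 3: and_false (→) rewrites (0 & 0) into 0, now (((0 & a) | (0 & a)) ^ 0)
step 4: or_idem (→) rewrites ((0 & a) | (0 & a)) into (0 & a), reaching cost 11 (bound 11)

((0 & a) ^ 0)   [cost 11]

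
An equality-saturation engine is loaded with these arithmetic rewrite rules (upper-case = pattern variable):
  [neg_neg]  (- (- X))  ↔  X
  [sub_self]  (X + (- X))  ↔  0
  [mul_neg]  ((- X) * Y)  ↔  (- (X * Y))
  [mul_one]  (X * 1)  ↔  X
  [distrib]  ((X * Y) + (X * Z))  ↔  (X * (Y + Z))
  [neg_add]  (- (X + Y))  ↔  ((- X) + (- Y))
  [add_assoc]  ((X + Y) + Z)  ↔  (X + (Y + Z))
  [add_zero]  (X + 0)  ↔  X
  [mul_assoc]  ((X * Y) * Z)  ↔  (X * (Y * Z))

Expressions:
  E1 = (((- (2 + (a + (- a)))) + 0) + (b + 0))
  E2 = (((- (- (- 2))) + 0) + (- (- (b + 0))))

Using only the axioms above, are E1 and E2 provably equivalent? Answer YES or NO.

YES

step 1: sub_self (→) rewrites (a + (- a)) into 0, now (((- (2 + 0)) + 0) + (b + 0))
step 2: add_zero (→) rewrites (2 + 0) into 2, now (((- 2) + 0) + (b + 0))
step 3: neg_neg (←) rewrites (- 2) into (- (- (- 2))), now (((- (- (- 2))) + 0) + (b + 0))
step 4: neg_neg (←) rewrites (b + 0) into (- (- (b + 0))), which is E2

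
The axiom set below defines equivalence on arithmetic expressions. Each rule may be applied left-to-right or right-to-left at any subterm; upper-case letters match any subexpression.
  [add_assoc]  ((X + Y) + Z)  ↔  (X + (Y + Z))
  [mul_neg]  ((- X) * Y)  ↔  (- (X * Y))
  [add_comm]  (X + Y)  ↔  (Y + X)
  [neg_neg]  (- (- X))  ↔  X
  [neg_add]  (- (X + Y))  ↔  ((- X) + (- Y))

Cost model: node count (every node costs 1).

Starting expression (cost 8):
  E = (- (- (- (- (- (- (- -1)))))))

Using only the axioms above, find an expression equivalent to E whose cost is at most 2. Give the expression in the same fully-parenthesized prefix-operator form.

(1) (- (- (- (- (- (- (- -1)))))))  =[neg_neg →]=  (- (- (- (- (- -1)))))
(2) (- (- -1))  =[neg_neg →]=  -1    ⊢ (- (- (- -1)))
(3) (- (- (- -1)))  =[neg_neg →]=  (- -1)    ⊢ cost 2, within 2

(- -1)   [cost 2]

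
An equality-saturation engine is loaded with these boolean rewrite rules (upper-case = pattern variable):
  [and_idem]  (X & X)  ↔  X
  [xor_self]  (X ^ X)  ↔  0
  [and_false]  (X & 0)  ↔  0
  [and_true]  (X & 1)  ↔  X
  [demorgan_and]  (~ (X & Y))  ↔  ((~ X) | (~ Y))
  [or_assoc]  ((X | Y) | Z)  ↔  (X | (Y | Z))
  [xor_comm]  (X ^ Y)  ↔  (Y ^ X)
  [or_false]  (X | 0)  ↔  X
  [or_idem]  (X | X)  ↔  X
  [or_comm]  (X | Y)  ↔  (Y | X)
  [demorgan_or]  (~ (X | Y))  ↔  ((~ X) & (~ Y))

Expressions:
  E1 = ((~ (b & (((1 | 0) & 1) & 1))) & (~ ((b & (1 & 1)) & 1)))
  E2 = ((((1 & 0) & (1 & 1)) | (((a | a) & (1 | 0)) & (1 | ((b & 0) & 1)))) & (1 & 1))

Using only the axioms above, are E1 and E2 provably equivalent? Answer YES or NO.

Every axiom is a valid identity, so a rewrite proof would force E1 and E2 to agree under every assignment.
At a=0, b=0: E1 = 1 but E2 = 0; they differ, so no derivation exists.

NO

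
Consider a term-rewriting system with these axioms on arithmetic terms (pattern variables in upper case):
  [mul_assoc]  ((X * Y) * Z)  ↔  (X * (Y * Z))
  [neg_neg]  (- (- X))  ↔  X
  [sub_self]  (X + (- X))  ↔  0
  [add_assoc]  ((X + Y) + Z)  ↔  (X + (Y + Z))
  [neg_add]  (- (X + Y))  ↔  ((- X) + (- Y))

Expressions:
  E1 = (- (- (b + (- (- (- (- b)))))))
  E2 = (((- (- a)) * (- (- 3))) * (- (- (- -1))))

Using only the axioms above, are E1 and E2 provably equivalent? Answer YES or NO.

NO

All listed rules preserve value, hence provable equivalence implies equal values everywhere; look for a separating assignment.
a=0, b=1 gives E1 ↦ 2, E2 ↦ 0; values differ ⇒ not provably equivalent.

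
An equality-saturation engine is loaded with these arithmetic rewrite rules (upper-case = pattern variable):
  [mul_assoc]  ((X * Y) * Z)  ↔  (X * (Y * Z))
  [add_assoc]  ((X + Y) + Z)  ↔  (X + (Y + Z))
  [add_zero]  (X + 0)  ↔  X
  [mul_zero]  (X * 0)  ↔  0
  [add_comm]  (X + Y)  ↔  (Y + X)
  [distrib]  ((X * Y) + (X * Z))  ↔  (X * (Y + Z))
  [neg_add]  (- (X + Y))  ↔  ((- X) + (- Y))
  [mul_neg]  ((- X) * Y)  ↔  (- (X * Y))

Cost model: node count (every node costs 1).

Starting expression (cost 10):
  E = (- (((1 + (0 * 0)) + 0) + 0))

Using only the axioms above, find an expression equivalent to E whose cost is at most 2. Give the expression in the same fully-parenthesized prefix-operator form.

(- 1)   [cost 2]

step 1: mul_zero (→) rewrites (0 * 0) into 0, now (- (((1 + 0) + 0) + 0))
step 2: add_zero (→) rewrites (((1 + 0) + 0) + 0) into ((1 + 0) + 0), now (- ((1 + 0) + 0))
step 3: add_zero (→) rewrites ((1 + 0) + 0) into (1 + 0), now (- (1 + 0))
step 4: add_zero (→) rewrites (1 + 0) into 1, reaching cost 2 (bound 2)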